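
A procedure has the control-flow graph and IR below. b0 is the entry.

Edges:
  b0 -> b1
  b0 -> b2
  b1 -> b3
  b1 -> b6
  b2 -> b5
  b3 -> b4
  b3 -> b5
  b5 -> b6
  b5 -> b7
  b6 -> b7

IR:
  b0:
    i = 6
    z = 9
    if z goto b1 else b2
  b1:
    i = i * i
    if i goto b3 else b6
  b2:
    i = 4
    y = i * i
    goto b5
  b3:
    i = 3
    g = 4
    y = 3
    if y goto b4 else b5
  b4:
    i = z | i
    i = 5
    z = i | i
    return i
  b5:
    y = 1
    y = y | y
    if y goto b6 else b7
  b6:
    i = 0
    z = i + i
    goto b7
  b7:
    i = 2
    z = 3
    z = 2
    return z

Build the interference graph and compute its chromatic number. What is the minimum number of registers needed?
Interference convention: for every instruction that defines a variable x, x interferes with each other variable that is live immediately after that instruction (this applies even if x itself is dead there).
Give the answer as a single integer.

Answer: 3

Analysis:
Block summaries:
  b0: {i,z} / ∅
  b1: {i} / {i}
  b2: {i,y} / ∅
  b3: {g,i,y} / ∅
  b4: {i,z} / {i,z}
  b5: {y} / ∅
  b6: {i,z} / ∅
  b7: {i,z} / ∅

Backward fixpoint:
  b0 li=∅ lo={i,z}
  b1 li={i,z} lo={z}
  b2 li=∅ lo=∅
  b3 li={z} lo={i,z}
  b4 li={i,z} lo=∅
  b5 li=∅ lo=∅
  b6 li=∅ lo=∅
  b7 li=∅ lo=∅

Interference:
  g: {i,z}
  i: {g,y,z}
  y: {i,z}
  z: {g,i,y}

Registers:
  clique {g,i,z} ⇒ need ≥ 3
  3-colouring: r0={i}  r1={z}  r2={g,y}
  χ = 3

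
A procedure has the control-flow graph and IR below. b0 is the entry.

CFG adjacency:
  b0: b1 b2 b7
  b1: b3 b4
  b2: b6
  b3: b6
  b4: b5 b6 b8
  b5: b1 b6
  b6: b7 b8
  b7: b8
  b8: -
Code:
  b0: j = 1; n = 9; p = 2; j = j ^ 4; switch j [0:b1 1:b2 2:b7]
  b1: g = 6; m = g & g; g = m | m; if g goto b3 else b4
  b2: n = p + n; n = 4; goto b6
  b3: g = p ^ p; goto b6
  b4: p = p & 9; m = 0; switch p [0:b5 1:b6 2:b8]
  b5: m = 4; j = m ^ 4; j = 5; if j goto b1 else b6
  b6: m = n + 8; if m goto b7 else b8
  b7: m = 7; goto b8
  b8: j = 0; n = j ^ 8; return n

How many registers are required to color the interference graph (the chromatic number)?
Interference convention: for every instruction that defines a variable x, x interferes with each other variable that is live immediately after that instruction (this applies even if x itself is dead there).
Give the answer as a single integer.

Per-block:
  b0: def={j,n,p} ue=∅
  b1: def={g,m} ue=∅
  b2: def={n} ue={n,p}
  b3: def={g} ue={p}
  b4: def={m,p} ue={p}
  b5: def={j,m} ue=∅
  b6: def={m} ue={n}
  b7: def={m} ue=∅
  b8: def={j,n} ue=∅

Live sets:
  live b0: ∅→{n,p}
  live b1: {n,p}→{n,p}
  live b2: {n,p}→{n}
  live b3: {n,p}→{n}
  live b4: {n,p}→{n,p}
  live b5: {n,p}→{n,p}
  live b6: {n}→∅
  live b7: ∅→∅
  live b8: ∅→∅

Interference:
  g — {n,p}
  j — {n,p}
  m — {n,p}
  n — {g,j,m,p}
  p — {g,j,m,n}

Chromatic number:
  clique {g,n,p} ⇒ need ≥ 3
  assign g→c2 j→c2 m→c2 n→c0 p→c1 — no edge inside a register ⇒ χ ≤ 3
  χ = 3

Answer: 3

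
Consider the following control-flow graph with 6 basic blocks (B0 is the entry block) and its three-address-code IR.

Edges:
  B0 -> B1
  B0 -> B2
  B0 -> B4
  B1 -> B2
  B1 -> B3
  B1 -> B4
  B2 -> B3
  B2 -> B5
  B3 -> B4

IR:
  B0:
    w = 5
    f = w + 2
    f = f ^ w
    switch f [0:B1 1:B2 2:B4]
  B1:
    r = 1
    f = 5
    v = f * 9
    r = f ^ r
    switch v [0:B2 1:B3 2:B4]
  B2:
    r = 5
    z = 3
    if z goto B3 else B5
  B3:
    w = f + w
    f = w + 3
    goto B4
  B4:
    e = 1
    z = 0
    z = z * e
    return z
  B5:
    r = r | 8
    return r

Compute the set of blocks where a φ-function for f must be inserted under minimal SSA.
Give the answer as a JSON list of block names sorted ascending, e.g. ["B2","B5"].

idom tree: B1←B0 B2←B0 B3←B0 B4←B0 B5←B2
Dom∩ at merges:
  B2: preds {B0,B1}: {B0} ∩ {B0,B1} = {B0}; idom=B0
  B3: preds {B1,B2}: {B0,B1} ∩ {B0,B2} = {B0}; idom=B0
  B4: preds {B0,B1,B3}: {B0} ∩ {B0,B1} ∩ {B0,B3} = {B0}; idom=B0

DF walk-up:
  join B2 pred B0: · stop@B0
  join B2 pred B1: B1 stop@B0
  join B3 pred B1: B1 stop@B0
  join B3 pred B2: B2 stop@B0
  join B4 pred B0: · stop@B0
  join B4 pred B1: B1 stop@B0
  join B4 pred B3: B3 stop@B0
  B0 → ∅
  B1 → {B2,B3,B4}
  B2 → {B3}
  B3 → {B4}
  B4 → ∅
  B5 → ∅

φ for f: defs {B0,B1,B3}
  DF⁺ = {B2,B3,B4}

Answer: ["B2", "B3", "B4"]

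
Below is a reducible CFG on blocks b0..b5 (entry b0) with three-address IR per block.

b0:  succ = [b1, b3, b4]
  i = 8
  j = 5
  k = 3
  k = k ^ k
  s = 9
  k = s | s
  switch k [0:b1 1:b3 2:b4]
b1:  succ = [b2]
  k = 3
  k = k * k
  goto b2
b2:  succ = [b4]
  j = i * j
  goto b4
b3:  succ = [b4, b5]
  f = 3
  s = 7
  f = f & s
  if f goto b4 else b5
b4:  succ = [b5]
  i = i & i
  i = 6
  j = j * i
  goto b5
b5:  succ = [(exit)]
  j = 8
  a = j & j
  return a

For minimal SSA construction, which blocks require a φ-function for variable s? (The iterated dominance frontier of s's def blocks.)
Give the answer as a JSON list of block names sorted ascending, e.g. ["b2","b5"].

Answer: ["b4", "b5"]

Derivation:
idom tree: b1←b0 b2←b1 b3←b0 b4←b0 b5←b0
Dom∩ at merges:
  b4: preds {b0,b2,b3}: {b0} ∩ {b0,b1,b2} ∩ {b0,b3} = {b0}; idom=b0
  b5: preds {b3,b4}: {b0,b3} ∩ {b0,b4} = {b0}; idom=b0

DF derivation:
  join b4 pred b0: · stop@b0
  join b4 pred b2: b2→b1 stop@b0
  join b4 pred b3: b3 stop@b0
  join b5 pred b3: b3 stop@b0
  join b5 pred b4: b4 stop@b0
  DF(b0)=∅
  DF(b1)={b4}
  DF(b2)={b4}
  DF(b3)={b4,b5}
  DF(b4)={b5}
  DF(b5)=∅

φ for s: defs {b0,b3}
  DF⁺ = {b4,b5}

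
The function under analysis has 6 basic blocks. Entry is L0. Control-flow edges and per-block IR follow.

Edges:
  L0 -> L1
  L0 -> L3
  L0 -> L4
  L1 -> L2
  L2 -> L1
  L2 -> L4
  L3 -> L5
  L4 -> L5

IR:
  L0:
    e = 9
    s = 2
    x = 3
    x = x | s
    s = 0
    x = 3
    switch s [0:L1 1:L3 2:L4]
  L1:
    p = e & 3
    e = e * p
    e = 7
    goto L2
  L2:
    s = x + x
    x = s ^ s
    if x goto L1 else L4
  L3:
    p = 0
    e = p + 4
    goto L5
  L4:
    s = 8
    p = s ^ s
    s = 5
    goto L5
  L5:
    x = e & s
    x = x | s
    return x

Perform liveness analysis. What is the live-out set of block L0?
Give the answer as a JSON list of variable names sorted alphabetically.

Per-block:
  L0: {e,s,x} / ∅
  L1: {e,p} / {e}
  L2: {s,x} / {x}
  L3: {e,p} / ∅
  L4: {p,s} / ∅
  L5: {x} / {e,s}

Liveness:
  L0 li=∅ lo={e,s,x}
  L1 li={e,x} lo={e,x}
  L2 li={e,x} lo={e,x}
  L3 li={s} lo={e,s}
  L4 li={e} lo={e,s}
  L5 li={e,s} lo=∅

live-out(L0) = ["e", "s", "x"]

Answer: ["e", "s", "x"]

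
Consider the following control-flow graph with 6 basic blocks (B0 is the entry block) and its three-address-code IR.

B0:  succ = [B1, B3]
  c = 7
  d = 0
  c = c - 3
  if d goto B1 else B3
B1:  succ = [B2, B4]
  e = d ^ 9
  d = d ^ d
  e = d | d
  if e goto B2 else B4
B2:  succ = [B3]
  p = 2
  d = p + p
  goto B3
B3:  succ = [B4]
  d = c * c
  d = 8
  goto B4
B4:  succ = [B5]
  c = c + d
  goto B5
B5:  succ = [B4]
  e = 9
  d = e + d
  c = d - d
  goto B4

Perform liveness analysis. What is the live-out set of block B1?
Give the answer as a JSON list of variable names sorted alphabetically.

Answer: ["c", "d"]

Derivation:
Per-block:
  B0: {c,d} / ∅
  B1: {d,e} / {d}
  B2: {d,p} / ∅
  B3: {d} / {c}
  B4: {c} / {c,d}
  B5: {c,d,e} / {d}

Live sets:
  B0 li=∅ lo={c,d}
  B1 li={c,d} lo={c,d}
  B2 li={c} lo={c}
  B3 li={c} lo={c,d}
  B4 li={c,d} lo={d}
  B5 li={d} lo={c,d}

live-out(B1) = ["c", "d"]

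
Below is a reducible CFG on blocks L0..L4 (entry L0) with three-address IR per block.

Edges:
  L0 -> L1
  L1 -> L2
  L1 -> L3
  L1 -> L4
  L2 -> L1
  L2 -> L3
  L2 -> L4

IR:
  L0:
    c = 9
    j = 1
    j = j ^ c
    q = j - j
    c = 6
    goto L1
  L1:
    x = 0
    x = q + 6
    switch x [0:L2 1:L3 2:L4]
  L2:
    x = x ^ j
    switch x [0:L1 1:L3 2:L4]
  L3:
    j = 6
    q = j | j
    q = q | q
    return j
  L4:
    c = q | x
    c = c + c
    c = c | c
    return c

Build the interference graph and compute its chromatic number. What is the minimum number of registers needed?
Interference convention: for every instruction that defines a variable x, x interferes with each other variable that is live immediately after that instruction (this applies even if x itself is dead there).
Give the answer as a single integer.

Answer: 3

Analysis:
def/use:
  L0: def={c,j,q} ue=∅
  L1: def={x} ue={q}
  L2: def={x} ue={j,x}
  L3: def={j,q} ue=∅
  L4: def={c} ue={q,x}

Liveness:
  live L0: ∅→{j,q}
  live L1: {j,q}→{j,q,x}
  live L2: {j,q,x}→{j,q,x}
  live L3: ∅→∅
  live L4: {q,x}→∅

Conflict graph:
  c↔{j,q}
  j↔{c,q,x}
  q↔{c,j,x}
  x↔{j,q}

Colouring:
  {c,j,q} pairwise interfere (3-clique) ⇒ χ ≥ 3
  assign c→c2 j→c0 q→c1 x→c2 — no edge inside a register ⇒ χ ≤ 3
  χ = 3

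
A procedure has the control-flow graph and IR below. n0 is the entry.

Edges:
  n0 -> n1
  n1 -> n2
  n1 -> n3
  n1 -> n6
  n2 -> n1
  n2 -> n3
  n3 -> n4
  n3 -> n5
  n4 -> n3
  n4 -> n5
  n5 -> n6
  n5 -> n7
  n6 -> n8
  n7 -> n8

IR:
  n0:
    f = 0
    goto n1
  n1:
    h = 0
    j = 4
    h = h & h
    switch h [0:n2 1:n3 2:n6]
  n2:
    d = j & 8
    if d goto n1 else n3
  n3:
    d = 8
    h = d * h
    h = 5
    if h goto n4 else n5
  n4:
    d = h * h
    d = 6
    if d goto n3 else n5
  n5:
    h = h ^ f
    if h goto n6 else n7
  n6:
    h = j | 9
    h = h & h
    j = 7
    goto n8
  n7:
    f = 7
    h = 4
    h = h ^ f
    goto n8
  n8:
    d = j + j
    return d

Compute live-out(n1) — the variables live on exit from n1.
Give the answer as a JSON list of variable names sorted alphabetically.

def/use:
  n0: def={f} ue=∅
  n1: def={h,j} ue=∅
  n2: def={d} ue={j}
  n3: def={d,h} ue={h}
  n4: def={d} ue={h}
  n5: def={h} ue={f,h}
  n6: def={h,j} ue={j}
  n7: def={f,h} ue=∅
  n8: def={d} ue={j}

Live sets:
  n0 li=∅ lo={f}
  n1 li={f} lo={f,h,j}
  n2 li={f,h,j} lo={f,h,j}
  n3 li={f,h,j} lo={f,h,j}
  n4 li={f,h,j} lo={f,h,j}
  n5 li={f,h,j} lo={j}
  n6 li={j} lo={j}
  n7 li={j} lo={j}
  n8 li={j} lo=∅

live-out(n1) = ["f", "h", "j"]

Answer: ["f", "h", "j"]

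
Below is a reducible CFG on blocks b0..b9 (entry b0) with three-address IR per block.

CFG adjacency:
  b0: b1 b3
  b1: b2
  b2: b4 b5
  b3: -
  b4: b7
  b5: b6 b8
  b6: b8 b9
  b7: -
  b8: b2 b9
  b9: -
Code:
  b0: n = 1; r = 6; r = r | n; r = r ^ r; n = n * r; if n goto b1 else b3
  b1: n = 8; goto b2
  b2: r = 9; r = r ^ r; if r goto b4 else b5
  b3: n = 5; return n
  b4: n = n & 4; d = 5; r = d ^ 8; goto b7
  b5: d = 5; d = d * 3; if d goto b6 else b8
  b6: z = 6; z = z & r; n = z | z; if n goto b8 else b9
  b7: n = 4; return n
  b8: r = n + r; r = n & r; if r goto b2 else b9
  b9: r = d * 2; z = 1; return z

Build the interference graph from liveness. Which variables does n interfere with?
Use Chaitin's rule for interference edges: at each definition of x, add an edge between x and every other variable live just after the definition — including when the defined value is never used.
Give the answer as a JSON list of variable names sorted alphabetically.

Answer: ["d", "r"]

Working:
Block summaries:
  b0: {n,r} / ∅
  b1: {n} / ∅
  b2: {r} / ∅
  b3: {n} / ∅
  b4: {d,n,r} / {n}
  b5: {d} / ∅
  b6: {n,z} / {r}
  b7: {n} / ∅
  b8: {r} / {n,r}
  b9: {r,z} / {d}

Liveness:
  live b0: ∅→∅
  live b1: ∅→{n}
  live b2: {n}→{n,r}
  live b3: ∅→∅
  live b4: {n}→∅
  live b5: {n,r}→{d,n,r}
  live b6: {d,r}→{d,n,r}
  live b7: ∅→∅
  live b8: {d,n,r}→{d,n}
  live b9: {d}→∅

Conflict graph:
  d↔{n,r,z}
  n↔{d,r}
  r↔{d,n,z}
  z↔{d,r}

N(n) = ["d", "r"]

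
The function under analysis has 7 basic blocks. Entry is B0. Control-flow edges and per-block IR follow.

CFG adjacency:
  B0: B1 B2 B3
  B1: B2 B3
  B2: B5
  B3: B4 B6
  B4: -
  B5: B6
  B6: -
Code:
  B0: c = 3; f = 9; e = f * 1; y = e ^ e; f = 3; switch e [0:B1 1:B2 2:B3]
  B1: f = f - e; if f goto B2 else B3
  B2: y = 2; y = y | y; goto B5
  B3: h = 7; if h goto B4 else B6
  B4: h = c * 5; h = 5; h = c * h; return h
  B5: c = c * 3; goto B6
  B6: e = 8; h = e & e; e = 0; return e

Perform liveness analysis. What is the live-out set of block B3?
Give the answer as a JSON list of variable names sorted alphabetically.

Answer: ["c"]

Analysis:
Per-block:
  B0: {c,e,f,y} / ∅
  B1: {f} / {e,f}
  B2: {y} / ∅
  B3: {h} / ∅
  B4: {h} / {c}
  B5: {c} / {c}
  B6: {e,h} / ∅

Backward fixpoint:
  live B0: ∅→{c,e,f}
  live B1: {c,e,f}→{c}
  live B2: {c}→{c}
  live B3: {c}→{c}
  live B4: {c}→∅
  live B5: {c}→∅
  live B6: ∅→∅

live-out(B3) = ["c"]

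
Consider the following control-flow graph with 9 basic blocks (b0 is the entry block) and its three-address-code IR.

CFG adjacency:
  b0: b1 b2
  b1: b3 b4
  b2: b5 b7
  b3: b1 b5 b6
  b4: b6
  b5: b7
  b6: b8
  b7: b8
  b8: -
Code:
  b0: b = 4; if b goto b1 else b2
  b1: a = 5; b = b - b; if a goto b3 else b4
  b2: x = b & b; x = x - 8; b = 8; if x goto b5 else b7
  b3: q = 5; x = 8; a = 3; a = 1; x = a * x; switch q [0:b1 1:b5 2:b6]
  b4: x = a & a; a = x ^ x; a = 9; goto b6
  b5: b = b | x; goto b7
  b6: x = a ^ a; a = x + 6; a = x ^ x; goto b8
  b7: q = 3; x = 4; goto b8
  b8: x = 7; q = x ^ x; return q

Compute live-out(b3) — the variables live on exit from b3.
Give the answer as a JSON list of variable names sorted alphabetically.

Answer: ["a", "b", "x"]

Analysis:
def/use:
  b0 def {b} use ∅
  b1 def {a,b} use {b}
  b2 def {b,x} use {b}
  b3 def {a,q,x} use ∅
  b4 def {a,x} use {a}
  b5 def {b} use {b,x}
  b6 def {a,x} use {a}
  b7 def {q,x} use ∅
  b8 def {q,x} use ∅

Backward fixpoint:
  b0 li=∅ lo={b}
  b1 li={b} lo={a,b}
  b2 li={b} lo={b,x}
  b3 li={b} lo={a,b,x}
  b4 li={a} lo={a}
  b5 li={b,x} lo=∅
  b6 li={a} lo=∅
  b7 li=∅ lo=∅
  b8 li=∅ lo=∅

live-out(b3) = ["a", "b", "x"]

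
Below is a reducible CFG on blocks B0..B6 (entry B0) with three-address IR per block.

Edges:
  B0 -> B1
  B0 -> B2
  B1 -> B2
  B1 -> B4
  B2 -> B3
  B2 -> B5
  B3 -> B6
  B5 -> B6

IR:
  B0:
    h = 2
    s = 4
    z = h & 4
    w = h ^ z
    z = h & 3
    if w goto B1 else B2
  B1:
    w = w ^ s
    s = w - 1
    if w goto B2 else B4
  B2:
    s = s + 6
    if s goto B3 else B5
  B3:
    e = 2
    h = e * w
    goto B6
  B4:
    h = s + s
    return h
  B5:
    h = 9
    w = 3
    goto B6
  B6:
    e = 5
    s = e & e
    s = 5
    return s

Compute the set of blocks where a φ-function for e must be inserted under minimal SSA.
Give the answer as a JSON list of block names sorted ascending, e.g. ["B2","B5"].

idom tree: B1←B0 B2←B0 B3←B2 B4←B1 B5←B2 B6←B2
Dom at joins:
  B2: preds {B0,B1}: {B0} ∩ {B0,B1} = {B0}; idom=B0
  B6: preds {B3,B5}: {B0,B2,B3} ∩ {B0,B2,B5} = {B0,B2}; idom=B2

Frontier:
  B2←B0: walk · to B0
  B2←B1: walk B1 to B0
  B6←B3: walk B3 to B2
  B6←B5: walk B5 to B2
  DF(B0)=∅
  DF(B1)={B2}
  DF(B2)=∅
  DF(B3)={B6}
  DF(B4)=∅
  DF(B5)={B6}
  DF(B6)=∅

φ for e: defs {B3,B6}
  DF⁺ = {B6}

Answer: ["B6"]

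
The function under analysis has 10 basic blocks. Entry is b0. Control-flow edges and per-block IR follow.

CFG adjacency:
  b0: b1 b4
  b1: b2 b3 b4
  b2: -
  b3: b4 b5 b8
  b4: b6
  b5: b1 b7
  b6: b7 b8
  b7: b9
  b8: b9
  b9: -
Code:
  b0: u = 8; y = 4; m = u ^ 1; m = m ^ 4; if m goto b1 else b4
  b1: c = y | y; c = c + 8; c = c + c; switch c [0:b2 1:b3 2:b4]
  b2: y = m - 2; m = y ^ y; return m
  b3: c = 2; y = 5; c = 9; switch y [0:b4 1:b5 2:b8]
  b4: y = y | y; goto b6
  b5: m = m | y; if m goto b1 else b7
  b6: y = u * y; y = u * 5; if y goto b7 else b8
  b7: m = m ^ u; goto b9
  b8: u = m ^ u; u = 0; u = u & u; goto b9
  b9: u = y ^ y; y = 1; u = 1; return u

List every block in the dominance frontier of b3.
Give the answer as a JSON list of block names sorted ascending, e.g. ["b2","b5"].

idom tree: b1←b0 b2←b1 b3←b1 b4←b0 b5←b3 b6←b4 b7←b0 b8←b0 b9←b0
Dom at joins:
  b1: preds {b0,b5}: {b0} ∩ {b0,b1,b3,b5} = {b0}; idom=b0
  b4: preds {b0,b1,b3}: {b0} ∩ {b0,b1} ∩ {b0,b1,b3} = {b0}; idom=b0
  b7: preds {b5,b6}: {b0,b1,b3,b5} ∩ {b0,b4,b6} = {b0}; idom=b0
  b8: preds {b3,b6}: {b0,b1,b3} ∩ {b0,b4,b6} = {b0}; idom=b0
  b9: preds {b7,b8}: {b0,b7} ∩ {b0,b8} = {b0}; idom=b0

DF walk-up:
  b1←b0: walk · to b0
  b1←b5: walk b5→b3→b1 to b0
  b4←b0: walk · to b0
  b4←b1: walk b1 to b0
  b4←b3: walk b3→b1 to b0
  b7←b5: walk b5→b3→b1 to b0
  b7←b6: walk b6→b4 to b0
  b8←b3: walk b3→b1 to b0
  b8←b6: walk b6→b4 to b0
  b9←b7: walk b7 to b0
  b9←b8: walk b8 to b0
  b0: DF=∅
  b1: DF={b1,b4,b7,b8}
  b2: DF=∅
  b3: DF={b1,b4,b7,b8}
  b4: DF={b7,b8}
  b5: DF={b1,b7}
  b6: DF={b7,b8}
  b7: DF={b9}
  b8: DF={b9}
  b9: DF=∅

DF(b3) = ["b1", "b4", "b7", "b8"]

Answer: ["b1", "b4", "b7", "b8"]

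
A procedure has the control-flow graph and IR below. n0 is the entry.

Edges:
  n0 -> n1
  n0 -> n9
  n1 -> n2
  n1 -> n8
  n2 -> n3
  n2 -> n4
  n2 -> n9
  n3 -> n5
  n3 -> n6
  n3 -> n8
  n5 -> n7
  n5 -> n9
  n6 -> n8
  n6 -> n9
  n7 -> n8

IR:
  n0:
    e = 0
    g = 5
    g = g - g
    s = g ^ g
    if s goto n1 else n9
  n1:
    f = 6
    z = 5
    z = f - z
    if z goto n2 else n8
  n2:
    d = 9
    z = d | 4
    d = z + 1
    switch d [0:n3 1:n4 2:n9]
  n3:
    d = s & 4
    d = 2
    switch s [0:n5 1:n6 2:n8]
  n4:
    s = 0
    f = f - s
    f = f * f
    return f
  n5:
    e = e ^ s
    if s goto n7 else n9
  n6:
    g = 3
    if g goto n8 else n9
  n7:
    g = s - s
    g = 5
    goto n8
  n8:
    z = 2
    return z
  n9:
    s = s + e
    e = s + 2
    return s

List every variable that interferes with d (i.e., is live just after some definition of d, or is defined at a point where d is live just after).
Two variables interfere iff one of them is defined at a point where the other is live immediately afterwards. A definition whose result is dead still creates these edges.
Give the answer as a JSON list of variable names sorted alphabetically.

def/use:
  n0: {e,g,s} / ∅
  n1: {f,z} / ∅
  n2: {d,z} / ∅
  n3: {d} / {s}
  n4: {f,s} / {f}
  n5: {e} / {e,s}
  n6: {g} / ∅
  n7: {g} / {s}
  n8: {z} / ∅
  n9: {e,s} / {e,s}

Backward fixpoint:
  n0: in=∅ out={e,s}
  n1: in={e,s} out={e,f,s}
  n2: in={e,f,s} out={e,f,s}
  n3: in={e,s} out={e,s}
  n4: in={f} out=∅
  n5: in={e,s} out={e,s}
  n6: in={e,s} out={e,s}
  n7: in={s} out=∅
  n8: in=∅ out=∅
  n9: in={e,s} out=∅

Conflict graph:
  d: {e,f,s}
  e: {d,f,g,s,z}
  f: {d,e,s,z}
  g: {e,s}
  s: {d,e,f,g,z}
  z: {e,f,s}

N(d) = ["e", "f", "s"]

Answer: ["e", "f", "s"]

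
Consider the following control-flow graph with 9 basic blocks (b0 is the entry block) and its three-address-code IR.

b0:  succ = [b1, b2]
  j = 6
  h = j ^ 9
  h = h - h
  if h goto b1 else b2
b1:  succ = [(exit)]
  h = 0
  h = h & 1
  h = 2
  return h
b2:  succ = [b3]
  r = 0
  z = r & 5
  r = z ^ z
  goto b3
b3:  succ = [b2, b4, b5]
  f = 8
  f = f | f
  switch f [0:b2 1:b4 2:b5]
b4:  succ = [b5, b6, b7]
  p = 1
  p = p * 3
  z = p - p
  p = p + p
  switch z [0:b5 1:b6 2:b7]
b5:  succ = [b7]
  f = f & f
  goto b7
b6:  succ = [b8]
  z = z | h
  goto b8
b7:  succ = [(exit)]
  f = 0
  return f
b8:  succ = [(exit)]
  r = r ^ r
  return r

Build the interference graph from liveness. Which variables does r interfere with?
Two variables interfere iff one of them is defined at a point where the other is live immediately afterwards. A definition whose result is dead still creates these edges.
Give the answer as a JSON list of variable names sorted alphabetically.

Block summaries:
  b0: {h,j} / ∅
  b1: {h} / ∅
  b2: {r,z} / ∅
  b3: {f} / ∅
  b4: {p,z} / ∅
  b5: {f} / {f}
  b6: {z} / {h,z}
  b7: {f} / ∅
  b8: {r} / {r}

Backward fixpoint:
  b0 li=∅ lo={h}
  b1 li=∅ lo=∅
  b2 li={h} lo={h,r}
  b3 li={h,r} lo={f,h,r}
  b4 li={f,h,r} lo={f,h,r,z}
  b5 li={f} lo=∅
  b6 li={h,r,z} lo={r}
  b7 li=∅ lo=∅
  b8 li={r} lo=∅

Interference:
  f↔{h,p,r,z}
  h↔{f,p,r,z}
  j↔∅
  p↔{f,h,r,z}
  r↔{f,h,p,z}
  z↔{f,h,p,r}

N(r) = ["f", "h", "p", "z"]

Answer: ["f", "h", "p", "z"]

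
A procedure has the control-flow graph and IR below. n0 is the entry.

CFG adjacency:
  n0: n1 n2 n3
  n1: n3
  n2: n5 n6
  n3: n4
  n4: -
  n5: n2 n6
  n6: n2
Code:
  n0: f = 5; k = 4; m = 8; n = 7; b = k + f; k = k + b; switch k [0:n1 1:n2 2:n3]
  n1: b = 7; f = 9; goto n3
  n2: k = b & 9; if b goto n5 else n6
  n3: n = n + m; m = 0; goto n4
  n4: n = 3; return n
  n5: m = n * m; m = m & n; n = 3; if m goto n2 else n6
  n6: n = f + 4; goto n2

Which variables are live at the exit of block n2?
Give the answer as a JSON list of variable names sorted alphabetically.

Answer: ["b", "f", "m", "n"]

Working:
Block summaries:
  n0: {b,f,k,m,n} / ∅
  n1: {b,f} / ∅
  n2: {k} / {b}
  n3: {m,n} / {m,n}
  n4: {n} / ∅
  n5: {m,n} / {m,n}
  n6: {n} / {f}

Backward fixpoint:
  n0 li=∅ lo={b,f,m,n}
  n1 li={m,n} lo={m,n}
  n2 li={b,f,m,n} lo={b,f,m,n}
  n3 li={m,n} lo=∅
  n4 li=∅ lo=∅
  n5 li={b,f,m,n} lo={b,f,m,n}
  n6 li={b,f,m} lo={b,f,m,n}

live-out(n2) = ["b", "f", "m", "n"]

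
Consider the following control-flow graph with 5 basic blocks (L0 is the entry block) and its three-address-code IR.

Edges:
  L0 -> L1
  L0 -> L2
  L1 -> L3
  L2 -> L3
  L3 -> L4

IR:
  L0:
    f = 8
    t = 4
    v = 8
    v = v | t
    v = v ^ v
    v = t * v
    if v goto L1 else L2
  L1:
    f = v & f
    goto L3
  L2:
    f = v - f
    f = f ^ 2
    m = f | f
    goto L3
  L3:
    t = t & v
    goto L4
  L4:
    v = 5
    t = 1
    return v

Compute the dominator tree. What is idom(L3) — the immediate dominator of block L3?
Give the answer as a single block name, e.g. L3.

idom tree: L1←L0 L2←L0 L3←L0 L4←L3
Dom at joins:
  L3: preds {L1,L2}: {L0,L1} ∩ {L0,L2} = {L0}; idom=L0

idom(L3) = L0

Answer: L0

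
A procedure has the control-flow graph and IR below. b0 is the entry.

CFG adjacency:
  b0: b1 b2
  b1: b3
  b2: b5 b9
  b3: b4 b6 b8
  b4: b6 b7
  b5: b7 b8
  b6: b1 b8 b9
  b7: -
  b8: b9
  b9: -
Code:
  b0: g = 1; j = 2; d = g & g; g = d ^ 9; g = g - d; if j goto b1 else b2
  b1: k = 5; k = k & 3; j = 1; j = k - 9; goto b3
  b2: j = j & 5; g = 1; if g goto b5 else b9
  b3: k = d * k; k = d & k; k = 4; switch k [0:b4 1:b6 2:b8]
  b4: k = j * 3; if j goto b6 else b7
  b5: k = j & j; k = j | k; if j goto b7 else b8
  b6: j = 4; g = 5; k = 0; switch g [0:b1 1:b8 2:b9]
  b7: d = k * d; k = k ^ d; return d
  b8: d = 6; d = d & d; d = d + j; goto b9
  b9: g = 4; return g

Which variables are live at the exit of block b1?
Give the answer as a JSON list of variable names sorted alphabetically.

Block summaries:
  b0: {d,g,j} / ∅
  b1: {j,k} / ∅
  b2: {g,j} / {j}
  b3: {k} / {d,k}
  b4: {k} / {j}
  b5: {k} / {j}
  b6: {g,j,k} / ∅
  b7: {d,k} / {d,k}
  b8: {d} / {j}
  b9: {g} / ∅

Backward fixpoint:
  b0 li=∅ lo={d,j}
  b1 li={d} lo={d,j,k}
  b2 li={d,j} lo={d,j}
  b3 li={d,j,k} lo={d,j}
  b4 li={d,j} lo={d,k}
  b5 li={d,j} lo={d,j,k}
  b6 li={d} lo={d,j}
  b7 li={d,k} lo=∅
  b8 li={j} lo=∅
  b9 li=∅ lo=∅

live-out(b1) = ["d", "j", "k"]

Answer: ["d", "j", "k"]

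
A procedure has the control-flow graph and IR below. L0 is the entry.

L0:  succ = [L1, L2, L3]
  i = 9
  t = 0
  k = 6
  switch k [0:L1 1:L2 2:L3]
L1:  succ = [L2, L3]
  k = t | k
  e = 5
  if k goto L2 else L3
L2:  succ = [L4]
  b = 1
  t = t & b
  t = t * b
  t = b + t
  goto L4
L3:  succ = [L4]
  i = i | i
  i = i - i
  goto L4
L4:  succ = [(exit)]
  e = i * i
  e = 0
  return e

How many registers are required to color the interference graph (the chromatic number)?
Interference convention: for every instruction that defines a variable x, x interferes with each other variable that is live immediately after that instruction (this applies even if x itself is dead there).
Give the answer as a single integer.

Per-block:
  L0: {i,k,t} / ∅
  L1: {e,k} / {k,t}
  L2: {b,t} / {t}
  L3: {i} / {i}
  L4: {e} / {i}

Liveness:
  L0 li=∅ lo={i,k,t}
  L1 li={i,k,t} lo={i,t}
  L2 li={i,t} lo={i}
  L3 li={i} lo={i}
  L4 li={i} lo=∅

Conflict graph:
  b↔{i,t}
  e↔{i,k,t}
  i↔{b,e,k,t}
  k↔{e,i,t}
  t↔{b,e,i,k}

Colouring:
  clique {e,i,k,t} ⇒ need ≥ 4
  assign b→r2 e→r2 i→r0 k→r3 t→r1 — no edge inside a register ⇒ χ ≤ 4
  χ = 4

Answer: 4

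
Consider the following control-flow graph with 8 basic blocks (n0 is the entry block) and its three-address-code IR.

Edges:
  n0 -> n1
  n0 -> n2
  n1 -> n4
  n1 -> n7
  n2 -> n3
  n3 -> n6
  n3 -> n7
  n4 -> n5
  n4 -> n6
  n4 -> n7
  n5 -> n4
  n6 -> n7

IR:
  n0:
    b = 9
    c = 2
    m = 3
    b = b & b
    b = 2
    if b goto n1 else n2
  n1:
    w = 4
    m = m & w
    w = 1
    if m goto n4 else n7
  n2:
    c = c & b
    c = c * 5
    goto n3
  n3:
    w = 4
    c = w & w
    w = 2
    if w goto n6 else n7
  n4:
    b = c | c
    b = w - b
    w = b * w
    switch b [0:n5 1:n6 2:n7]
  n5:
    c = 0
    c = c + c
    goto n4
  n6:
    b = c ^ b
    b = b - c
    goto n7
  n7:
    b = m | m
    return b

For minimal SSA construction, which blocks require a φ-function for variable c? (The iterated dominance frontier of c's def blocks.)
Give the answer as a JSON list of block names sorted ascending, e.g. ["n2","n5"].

Answer: ["n4", "n6", "n7"]

Working:
idom tree: n1←n0 n2←n0 n3←n2 n4←n1 n5←n4 n6←n0 n7←n0
Dom∩ at merges:
  n4: preds {n1,n5}: {n0,n1} ∩ {n0,n1,n4,n5} = {n0,n1}; idom=n1
  n6: preds {n3,n4}: {n0,n2,n3} ∩ {n0,n1,n4} = {n0}; idom=n0
  n7: preds {n1,n3,n4,n6}: {n0,n1} ∩ {n0,n2,n3} ∩ {n0,n1,n4} ∩ {n0,n6} = {n0}; idom=n0

Frontier:
  n4←n1: walk · to n1
  n4←n5: walk n5→n4 to n1
  n6←n3: walk n3→n2 to n0
  n6←n4: walk n4→n1 to n0
  n7←n1: walk n1 to n0
  n7←n3: walk n3→n2 to n0
  n7←n4: walk n4→n1 to n0
  n7←n6: walk n6 to n0
  n0 → ∅
  n1 → {n6,n7}
  n2 → {n6,n7}
  n3 → {n6,n7}
  n4 → {n4,n6,n7}
  n5 → {n4}
  n6 → {n7}
  n7 → ∅

φ for c: defs {n0,n2,n3,n5}
  DF⁺ = {n4,n6,n7}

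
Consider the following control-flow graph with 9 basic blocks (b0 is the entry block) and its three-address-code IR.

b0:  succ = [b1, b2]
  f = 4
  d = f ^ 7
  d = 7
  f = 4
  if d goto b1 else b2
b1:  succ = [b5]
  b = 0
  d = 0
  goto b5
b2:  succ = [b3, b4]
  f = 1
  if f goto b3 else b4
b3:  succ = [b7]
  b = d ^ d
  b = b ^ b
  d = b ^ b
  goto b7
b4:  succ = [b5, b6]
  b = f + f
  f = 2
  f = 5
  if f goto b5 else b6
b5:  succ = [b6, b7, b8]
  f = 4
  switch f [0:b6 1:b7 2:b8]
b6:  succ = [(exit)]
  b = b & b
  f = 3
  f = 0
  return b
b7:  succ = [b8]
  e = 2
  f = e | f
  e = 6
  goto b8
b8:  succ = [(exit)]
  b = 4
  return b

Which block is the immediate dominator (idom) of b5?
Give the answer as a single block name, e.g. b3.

Answer: b0

Derivation:
idom tree: b1←b0 b2←b0 b3←b2 b4←b2 b5←b0 b6←b0 b7←b0 b8←b0
Join-block Dom:
  b5: preds {b1,b4}: {b0,b1} ∩ {b0,b2,b4} = {b0}; idom=b0
  b6: preds {b4,b5}: {b0,b2,b4} ∩ {b0,b5} = {b0}; idom=b0
  b7: preds {b3,b5}: {b0,b2,b3} ∩ {b0,b5} = {b0}; idom=b0
  b8: preds {b5,b7}: {b0,b5} ∩ {b0,b7} = {b0}; idom=b0

idom(b5) = b0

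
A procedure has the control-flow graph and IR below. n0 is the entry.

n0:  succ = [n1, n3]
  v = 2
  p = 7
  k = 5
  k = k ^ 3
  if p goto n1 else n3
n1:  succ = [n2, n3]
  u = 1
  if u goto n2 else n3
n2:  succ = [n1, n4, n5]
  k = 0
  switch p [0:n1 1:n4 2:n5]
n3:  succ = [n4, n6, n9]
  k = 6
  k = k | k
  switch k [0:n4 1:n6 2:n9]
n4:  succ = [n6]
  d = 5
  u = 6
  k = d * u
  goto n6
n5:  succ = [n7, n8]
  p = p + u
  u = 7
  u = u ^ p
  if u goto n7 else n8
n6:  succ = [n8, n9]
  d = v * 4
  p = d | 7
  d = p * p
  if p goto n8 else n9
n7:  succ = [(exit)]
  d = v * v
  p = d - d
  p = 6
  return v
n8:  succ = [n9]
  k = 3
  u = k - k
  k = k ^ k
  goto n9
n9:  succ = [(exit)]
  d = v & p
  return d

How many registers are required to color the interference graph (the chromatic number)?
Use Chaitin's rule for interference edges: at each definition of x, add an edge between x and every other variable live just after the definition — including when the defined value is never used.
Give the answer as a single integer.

Per-block:
  n0 def {k,p,v} use ∅
  n1 def {u} use ∅
  n2 def {k} use {p}
  n3 def {k} use ∅
  n4 def {d,k,u} use ∅
  n5 def {p,u} use {p,u}
  n6 def {d,p} use {v}
  n7 def {d,p} use {v}
  n8 def {k,u} use ∅
  n9 def {d} use {p,v}

Liveness:
  n0: in=∅ out={p,v}
  n1: in={p,v} out={p,u,v}
  n2: in={p,u,v} out={p,u,v}
  n3: in={p,v} out={p,v}
  n4: in={v} out={v}
  n5: in={p,u,v} out={p,v}
  n6: in={v} out={p,v}
  n7: in={v} out=∅
  n8: in={p,v} out={p,v}
  n9: in={p,v} out=∅

Conflict graph:
  d — {p,u,v}
  k — {p,u,v}
  p — {d,k,u,v}
  u — {d,k,p,v}
  v — {d,k,p,u}

Registers:
  lower bound: {d,p,u,v} mutually conflict ⇒ χ ≥ 4
  4-colouring: R0={p}  R1={u}  R2={v}  R3={d,k}
  χ = 4

Answer: 4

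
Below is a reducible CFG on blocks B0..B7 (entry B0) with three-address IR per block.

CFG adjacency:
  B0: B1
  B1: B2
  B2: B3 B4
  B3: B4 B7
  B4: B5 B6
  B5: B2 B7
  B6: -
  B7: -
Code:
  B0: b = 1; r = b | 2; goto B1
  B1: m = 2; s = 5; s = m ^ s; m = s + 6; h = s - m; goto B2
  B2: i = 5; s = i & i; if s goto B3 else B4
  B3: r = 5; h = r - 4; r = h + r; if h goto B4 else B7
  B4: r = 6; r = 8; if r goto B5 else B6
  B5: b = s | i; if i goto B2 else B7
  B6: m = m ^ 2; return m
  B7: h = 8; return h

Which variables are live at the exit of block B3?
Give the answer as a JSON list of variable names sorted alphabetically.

Block summaries:
  B0 def {b,r} use ∅
  B1 def {h,m,s} use ∅
  B2 def {i,s} use ∅
  B3 def {h,r} use ∅
  B4 def {r} use ∅
  B5 def {b} use {i,s}
  B6 def {m} use {m}
  B7 def {h} use ∅

Liveness:
  B0 li=∅ lo=∅
  B1 li=∅ lo={m}
  B2 li={m} lo={i,m,s}
  B3 li={i,m,s} lo={i,m,s}
  B4 li={i,m,s} lo={i,m,s}
  B5 li={i,m,s} lo={m}
  B6 li={m} lo=∅
  B7 li=∅ lo=∅

live-out(B3) = ["i", "m", "s"]

Answer: ["i", "m", "s"]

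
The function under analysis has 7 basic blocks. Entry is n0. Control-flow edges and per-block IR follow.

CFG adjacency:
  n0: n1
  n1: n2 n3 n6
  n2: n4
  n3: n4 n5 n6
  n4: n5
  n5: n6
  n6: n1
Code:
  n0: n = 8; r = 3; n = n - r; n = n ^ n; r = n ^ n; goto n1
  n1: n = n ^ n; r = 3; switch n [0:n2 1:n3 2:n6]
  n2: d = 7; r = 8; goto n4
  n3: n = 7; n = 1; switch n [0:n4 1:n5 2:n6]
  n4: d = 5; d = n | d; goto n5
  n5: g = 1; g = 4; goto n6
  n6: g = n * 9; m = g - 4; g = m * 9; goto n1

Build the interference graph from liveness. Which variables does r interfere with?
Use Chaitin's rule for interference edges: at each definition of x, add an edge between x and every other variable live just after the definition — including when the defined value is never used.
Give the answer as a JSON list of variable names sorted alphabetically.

Block summaries:
  n0 def {n,r} use ∅
  n1 def {n,r} use {n}
  n2 def {d,r} use ∅
  n3 def {n} use ∅
  n4 def {d} use {n}
  n5 def {g} use ∅
  n6 def {g,m} use {n}

Live sets:
  n0: in=∅ out={n}
  n1: in={n} out={n}
  n2: in={n} out={n}
  n3: in=∅ out={n}
  n4: in={n} out={n}
  n5: in={n} out={n}
  n6: in={n} out={n}

Conflict graph:
  d — {n}
  g — {n}
  m — {n}
  n — {d,g,m,r}
  r — {n}

N(r) = ["n"]

Answer: ["n"]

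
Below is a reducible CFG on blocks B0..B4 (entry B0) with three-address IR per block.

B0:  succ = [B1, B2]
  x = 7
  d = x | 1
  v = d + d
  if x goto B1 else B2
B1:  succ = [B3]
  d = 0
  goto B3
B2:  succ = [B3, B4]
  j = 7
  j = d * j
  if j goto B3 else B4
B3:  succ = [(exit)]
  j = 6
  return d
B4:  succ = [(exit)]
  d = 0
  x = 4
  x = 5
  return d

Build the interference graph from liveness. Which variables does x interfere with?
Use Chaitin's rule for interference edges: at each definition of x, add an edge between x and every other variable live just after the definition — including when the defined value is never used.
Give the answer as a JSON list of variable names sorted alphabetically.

Per-block:
  B0: {d,v,x} / ∅
  B1: {d} / ∅
  B2: {j} / {d}
  B3: {j} / {d}
  B4: {d,x} / ∅

Backward fixpoint:
  B0 li=∅ lo={d}
  B1 li=∅ lo={d}
  B2 li={d} lo={d}
  B3 li={d} lo=∅
  B4 li=∅ lo=∅

Interfere edges:
  d: {j,v,x}
  j: {d}
  v: {d,x}
  x: {d,v}

N(x) = ["d", "v"]

Answer: ["d", "v"]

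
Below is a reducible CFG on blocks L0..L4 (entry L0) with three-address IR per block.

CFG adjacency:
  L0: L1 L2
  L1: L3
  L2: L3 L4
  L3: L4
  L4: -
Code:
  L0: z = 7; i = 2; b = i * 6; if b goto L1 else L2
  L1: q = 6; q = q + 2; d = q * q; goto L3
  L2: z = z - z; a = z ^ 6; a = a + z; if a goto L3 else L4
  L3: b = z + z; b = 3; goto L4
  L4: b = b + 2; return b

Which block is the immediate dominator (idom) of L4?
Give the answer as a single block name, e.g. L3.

Answer: L0

Working:
idom tree: L1←L0 L2←L0 L3←L0 L4←L0
Dom at joins:
  L3: preds {L1,L2}: {L0,L1} ∩ {L0,L2} = {L0}; idom=L0
  L4: preds {L2,L3}: {L0,L2} ∩ {L0,L3} = {L0}; idom=L0

idom(L4) = L0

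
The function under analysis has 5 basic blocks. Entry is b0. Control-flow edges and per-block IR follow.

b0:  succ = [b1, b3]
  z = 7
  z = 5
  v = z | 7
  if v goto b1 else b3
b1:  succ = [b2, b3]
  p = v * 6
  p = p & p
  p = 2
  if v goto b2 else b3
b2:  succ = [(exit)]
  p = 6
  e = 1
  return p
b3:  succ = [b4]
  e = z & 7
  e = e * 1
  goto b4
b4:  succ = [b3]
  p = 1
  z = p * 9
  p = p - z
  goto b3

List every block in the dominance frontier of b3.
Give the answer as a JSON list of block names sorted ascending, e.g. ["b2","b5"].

idom tree: b1←b0 b2←b1 b3←b0 b4←b3
Join-block Dom:
  b3: preds {b0,b1,b4}: {b0} ∩ {b0,b1} ∩ {b0,b3,b4} = {b0}; idom=b0

DF derivation:
  join b3 pred b0: · stop@b0
  join b3 pred b1: b1 stop@b0
  join b3 pred b4: b4→b3 stop@b0
  b0: DF=∅
  b1: DF={b3}
  b2: DF=∅
  b3: DF={b3}
  b4: DF={b3}

DF(b3) = ["b3"]

Answer: ["b3"]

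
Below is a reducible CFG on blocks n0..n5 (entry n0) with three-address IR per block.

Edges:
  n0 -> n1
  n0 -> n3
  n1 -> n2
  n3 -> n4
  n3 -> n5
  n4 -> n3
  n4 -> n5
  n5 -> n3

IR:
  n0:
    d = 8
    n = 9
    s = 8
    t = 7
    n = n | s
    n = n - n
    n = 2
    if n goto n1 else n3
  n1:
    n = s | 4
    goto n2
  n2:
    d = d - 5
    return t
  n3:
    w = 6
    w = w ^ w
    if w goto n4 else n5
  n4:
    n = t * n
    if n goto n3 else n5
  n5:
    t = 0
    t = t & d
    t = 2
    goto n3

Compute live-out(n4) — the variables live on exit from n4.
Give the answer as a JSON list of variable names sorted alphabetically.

Per-block:
  n0: def={d,n,s,t} ue=∅
  n1: def={n} ue={s}
  n2: def={d} ue={d,t}
  n3: def={w} ue=∅
  n4: def={n} ue={n,t}
  n5: def={t} ue={d}

Live sets:
  live n0: ∅→{d,n,s,t}
  live n1: {d,s,t}→{d,t}
  live n2: {d,t}→∅
  live n3: {d,n,t}→{d,n,t}
  live n4: {d,n,t}→{d,n,t}
  live n5: {d,n}→{d,n,t}

live-out(n4) = ["d", "n", "t"]

Answer: ["d", "n", "t"]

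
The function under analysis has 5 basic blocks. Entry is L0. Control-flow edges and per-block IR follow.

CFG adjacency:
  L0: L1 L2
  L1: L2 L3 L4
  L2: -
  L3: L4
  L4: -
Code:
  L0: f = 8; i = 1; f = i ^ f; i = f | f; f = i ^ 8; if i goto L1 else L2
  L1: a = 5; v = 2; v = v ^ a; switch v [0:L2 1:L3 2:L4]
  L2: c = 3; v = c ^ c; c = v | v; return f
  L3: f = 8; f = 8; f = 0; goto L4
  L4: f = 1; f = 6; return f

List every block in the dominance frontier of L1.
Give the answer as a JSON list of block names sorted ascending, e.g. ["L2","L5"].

Answer: ["L2"]

Analysis:
idom tree: L1←L0 L2←L0 L3←L1 L4←L1
Join-block Dom:
  L2: preds {L0,L1}: {L0} ∩ {L0,L1} = {L0}; idom=L0
  L4: preds {L1,L3}: {L0,L1} ∩ {L0,L1,L3} = {L0,L1}; idom=L1

Frontier:
  L2←L0: walk · to L0
  L2←L1: walk L1 to L0
  L4←L1: walk · to L1
  L4←L3: walk L3 to L1
  DF(L0)=∅
  DF(L1)={L2}
  DF(L2)=∅
  DF(L3)={L4}
  DF(L4)=∅

DF(L1) = ["L2"]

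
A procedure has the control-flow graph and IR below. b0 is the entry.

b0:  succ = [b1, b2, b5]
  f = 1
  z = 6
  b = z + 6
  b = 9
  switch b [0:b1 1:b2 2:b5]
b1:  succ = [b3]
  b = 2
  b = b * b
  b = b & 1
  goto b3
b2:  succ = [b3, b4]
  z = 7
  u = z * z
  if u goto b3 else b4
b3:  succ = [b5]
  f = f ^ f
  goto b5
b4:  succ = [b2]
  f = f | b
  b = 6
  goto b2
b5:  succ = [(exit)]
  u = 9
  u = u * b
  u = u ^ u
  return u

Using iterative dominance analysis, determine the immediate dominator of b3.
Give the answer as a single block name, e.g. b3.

idom tree: b1←b0 b2←b0 b3←b0 b4←b2 b5←b0
Join-block Dom:
  b2: preds {b0,b4}: {b0} ∩ {b0,b2,b4} = {b0}; idom=b0
  b3: preds {b1,b2}: {b0,b1} ∩ {b0,b2} = {b0}; idom=b0
  b5: preds {b0,b3}: {b0} ∩ {b0,b3} = {b0}; idom=b0

idom(b3) = b0

Answer: b0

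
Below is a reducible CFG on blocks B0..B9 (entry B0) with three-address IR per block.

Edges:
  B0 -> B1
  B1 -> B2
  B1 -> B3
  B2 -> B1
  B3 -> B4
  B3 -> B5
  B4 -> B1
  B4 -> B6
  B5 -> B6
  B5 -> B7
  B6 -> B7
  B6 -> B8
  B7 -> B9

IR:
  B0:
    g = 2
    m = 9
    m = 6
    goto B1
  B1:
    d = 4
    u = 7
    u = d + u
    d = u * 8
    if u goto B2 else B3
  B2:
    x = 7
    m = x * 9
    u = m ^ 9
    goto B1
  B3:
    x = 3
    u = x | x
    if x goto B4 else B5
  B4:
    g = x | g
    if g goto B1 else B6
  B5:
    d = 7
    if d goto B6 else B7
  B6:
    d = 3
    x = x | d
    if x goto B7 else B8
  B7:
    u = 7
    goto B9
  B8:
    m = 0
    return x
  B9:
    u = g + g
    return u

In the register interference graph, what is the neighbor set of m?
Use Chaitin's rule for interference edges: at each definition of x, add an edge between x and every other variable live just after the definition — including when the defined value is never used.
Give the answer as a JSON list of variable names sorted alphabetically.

Answer: ["g", "x"]

Analysis:
def/use:
  B0: {g,m} / ∅
  B1: {d,u} / ∅
  B2: {m,u,x} / ∅
  B3: {u,x} / ∅
  B4: {g} / {g,x}
  B5: {d} / ∅
  B6: {d,x} / {x}
  B7: {u} / ∅
  B8: {m} / {x}
  B9: {u} / {g}

Liveness:
  B0 li=∅ lo={g}
  B1 li={g} lo={g}
  B2 li={g} lo={g}
  B3 li={g} lo={g,x}
  B4 li={g,x} lo={g,x}
  B5 li={g,x} lo={g,x}
  B6 li={g,x} lo={g,x}
  B7 li={g} lo={g}
  B8 li={x} lo=∅
  B9 li={g} lo=∅

Interference:
  d — {g,u,x}
  g — {d,m,u,x}
  m — {g,x}
  u — {d,g,x}
  x — {d,g,m,u}

N(m) = ["g", "x"]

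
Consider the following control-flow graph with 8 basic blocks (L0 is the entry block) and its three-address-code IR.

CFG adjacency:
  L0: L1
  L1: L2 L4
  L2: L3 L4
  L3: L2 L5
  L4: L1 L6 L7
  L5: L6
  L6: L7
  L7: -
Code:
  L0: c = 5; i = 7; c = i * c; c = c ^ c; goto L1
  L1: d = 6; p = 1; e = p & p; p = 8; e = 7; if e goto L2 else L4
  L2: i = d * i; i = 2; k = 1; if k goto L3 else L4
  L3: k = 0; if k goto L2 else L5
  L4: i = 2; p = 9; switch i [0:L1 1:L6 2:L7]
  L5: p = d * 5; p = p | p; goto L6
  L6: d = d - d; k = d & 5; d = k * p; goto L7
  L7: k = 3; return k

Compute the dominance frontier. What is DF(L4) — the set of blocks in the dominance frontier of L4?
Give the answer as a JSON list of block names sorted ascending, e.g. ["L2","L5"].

Answer: ["L1", "L6", "L7"]

Working:
idom tree: L1←L0 L2←L1 L3←L2 L4←L1 L5←L3 L6←L1 L7←L1
Dom at joins:
  L1: preds {L0,L4}: {L0} ∩ {L0,L1,L4} = {L0}; idom=L0
  L2: preds {L1,L3}: {L0,L1} ∩ {L0,L1,L2,L3} = {L0,L1}; idom=L1
  L4: preds {L1,L2}: {L0,L1} ∩ {L0,L1,L2} = {L0,L1}; idom=L1
  L6: preds {L4,L5}: {L0,L1,L4} ∩ {L0,L1,L2,L3,L5} = {L0,L1}; idom=L1
  L7: preds {L4,L6}: {L0,L1,L4} ∩ {L0,L1,L6} = {L0,L1}; idom=L1

DF walk-up:
  join L1 pred L0: · stop@L0
  join L1 pred L4: L4→L1 stop@L0
  join L2 pred L1: · stop@L1
  join L2 pred L3: L3→L2 stop@L1
  join L4 pred L1: · stop@L1
  join L4 pred L2: L2 stop@L1
  join L6 pred L4: L4 stop@L1
  join L6 pred L5: L5→L3→L2 stop@L1
  join L7 pred L4: L4 stop@L1
  join L7 pred L6: L6 stop@L1
  L0: DF=∅
  L1: DF={L1}
  L2: DF={L2,L4,L6}
  L3: DF={L2,L6}
  L4: DF={L1,L6,L7}
  L5: DF={L6}
  L6: DF={L7}
  L7: DF=∅

DF(L4) = ["L1", "L6", "L7"]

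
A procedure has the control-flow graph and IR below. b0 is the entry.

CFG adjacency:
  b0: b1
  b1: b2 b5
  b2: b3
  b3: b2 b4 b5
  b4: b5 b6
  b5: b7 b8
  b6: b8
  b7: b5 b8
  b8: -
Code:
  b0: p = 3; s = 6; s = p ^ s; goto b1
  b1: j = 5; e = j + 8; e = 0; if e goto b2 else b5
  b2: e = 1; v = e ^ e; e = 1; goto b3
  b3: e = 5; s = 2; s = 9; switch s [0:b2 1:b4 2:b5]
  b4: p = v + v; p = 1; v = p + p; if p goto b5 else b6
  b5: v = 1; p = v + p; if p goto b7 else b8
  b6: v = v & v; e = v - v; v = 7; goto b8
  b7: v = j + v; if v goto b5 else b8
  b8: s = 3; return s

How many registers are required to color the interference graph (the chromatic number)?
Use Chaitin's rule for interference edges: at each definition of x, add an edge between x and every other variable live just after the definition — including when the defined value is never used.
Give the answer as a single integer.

def/use:
  b0: {p,s} / ∅
  b1: {e,j} / ∅
  b2: {e,v} / ∅
  b3: {e,s} / ∅
  b4: {p,v} / {v}
  b5: {p,v} / {p}
  b6: {e,v} / {v}
  b7: {v} / {j,v}
  b8: {s} / ∅

Live sets:
  b0: in=∅ out={p}
  b1: in={p} out={j,p}
  b2: in={j,p} out={j,p,v}
  b3: in={j,p,v} out={j,p,v}
  b4: in={j,v} out={j,p,v}
  b5: in={j,p} out={j,p,v}
  b6: in={v} out=∅
  b7: in={j,p,v} out={j,p}
  b8: in=∅ out=∅

Interference:
  e: {j,p,v}
  j: {e,p,s,v}
  p: {e,j,s,v}
  s: {j,p,v}
  v: {e,j,p,s}

Registers:
  {e,j,p,v} pairwise interfere (4-clique) ⇒ χ ≥ 4
  4-colouring: R0={j}  R1={p}  R2={v}  R3={e,s}
  χ = 4

Answer: 4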